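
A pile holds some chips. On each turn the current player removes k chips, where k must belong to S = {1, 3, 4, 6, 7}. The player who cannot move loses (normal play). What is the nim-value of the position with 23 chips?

1

n :  0  1  2  3  4  5  6  7  8  9 10 11 12 13 14 15 16 17 18 19 20 21 22 23
G :  0  1  0  1  2  3  2  3  4  5  0  1  0  1  2  3  2  3  4  5  0  1  0  1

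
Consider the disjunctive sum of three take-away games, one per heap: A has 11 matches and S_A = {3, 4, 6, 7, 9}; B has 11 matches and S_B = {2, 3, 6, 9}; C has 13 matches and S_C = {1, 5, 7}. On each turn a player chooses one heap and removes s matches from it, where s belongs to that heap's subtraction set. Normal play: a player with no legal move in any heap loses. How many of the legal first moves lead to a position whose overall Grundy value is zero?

Heap A, S = {3, 4, 6, 7, 9}:
n :  0  1  2  3  4  5  6  7  8  9 10 11
G :  0  0  0  1  1  1  2  2  2  3  3  3
G_A(11) = 3.
Heap B, S = {2, 3, 6, 9}:
G(0) = 0
G(1) = mex{} = 0
G(2) = mex{0} = 1
G(3) = mex{0,0} = 1
G(4) = mex{1,0} = 2
G(5) = mex{1,1} = 0
G(6) = mex{2,1,0} = 3
G(7) = mex{0,2,0} = 1
G(8) = mex{3,0,1} = 2
G(9) = mex{1,3,1,0} = 2
G(10) = mex{2,1,2,0} = 3
G(11) = mex{2,2,0,1} = 3
G_B(11) = 3.
Heap C, S = {1, 5, 7}:
n :  0  1  2  3  4  5  6  7  8  9 10 11 12 13
G :  0  1  0  1  0  1  0  1  0  1  0  1  0  1
G_C(13) = 1.
Combined Grundy value = 3 ⊕ 3 ⊕ 1 = 1.
A winning move leaves total XOR = 0, i.e. changes one component's Grundy value g to g ⊕ X where X is the current total.
Heap A: need g' = 3⊕1 = 2. Options: 11−3→G=2, 11−4→G=2, 11−6→G=1, 11−7→G=1, 11−9→G=0. Hits: 2.
Heap B: need g' = 3⊕1 = 2. Options: 11−2→G=2, 11−3→G=2, 11−6→G=0, 11−9→G=1. Hits: 2.
Heap C: need g' = 1⊕1 = 0. Options: 13−1→G=0, 13−5→G=0, 13−7→G=0. Hits: 3.

7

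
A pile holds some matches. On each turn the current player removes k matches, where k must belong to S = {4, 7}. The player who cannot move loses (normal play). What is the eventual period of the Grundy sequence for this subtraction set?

11

G(0) = 0
G(1) = mex{} = 0
G(2) = mex{} = 0
G(3) = mex{} = 0
G(4) = mex{0} = 1
G(5) = mex{0} = 1
G(6) = mex{0} = 1
G(7) = mex{0,0} = 1
G(8) = mex{1,0} = 2
G(9) = mex{1,0} = 2
G(10) = mex{1,0} = 2
G(11) = mex{1,1} = 0
G(12) = mex{2,1} = 0
G(13) = mex{2,1} = 0
G(14) = mex{2,1} = 0
G(15) = mex{0,2} = 1
G(16) = mex{0,2} = 1
G(17) = mex{0,2} = 1
G(18) = mex{0,0} = 1
G(19) = mex{1,0} = 2
G(20) = mex{1,0} = 2
G(21) = mex{1,0} = 2
G(22) = mex{1,1} = 0
G(23) = mex{2,1} = 0
G(n+11) = G(n) holds for n = 0,…,6 (a full window of length max(S) = 7), so the sequence is purely periodic with period 11.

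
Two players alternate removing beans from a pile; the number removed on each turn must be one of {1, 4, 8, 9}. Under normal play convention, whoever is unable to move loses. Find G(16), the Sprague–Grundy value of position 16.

G(0) = 0
G(1) = mex{0} = 1
G(2) = mex{1} = 0
G(3) = mex{0} = 1
G(4) = mex{1,0} = 2
G(5) = mex{2,1} = 0
G(6) = mex{0,0} = 1
G(7) = mex{1,1} = 0
G(8) = mex{0,2,0} = 1
G(9) = mex{1,0,1,0} = 2
G(10) = mex{2,1,0,1} = 3
G(11) = mex{3,0,1,0} = 2
G(12) = mex{2,1,2,1} = 0
G(13) = mex{0,2,0,2} = 1
G(14) = mex{1,3,1,0} = 2
G(15) = mex{2,2,0,1} = 3
G(16) = mex{3,0,1,0} = 2

2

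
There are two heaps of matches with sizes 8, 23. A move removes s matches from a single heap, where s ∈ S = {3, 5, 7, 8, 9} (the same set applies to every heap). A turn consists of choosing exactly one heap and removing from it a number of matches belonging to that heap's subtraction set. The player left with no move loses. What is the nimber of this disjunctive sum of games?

1

All heaps use S = {3, 5, 7, 8, 9}:
G(0) = 0
G(1) = mex{} = 0
G(2) = mex{} = 0
G(3) = mex{0} = 1
G(4) = mex{0} = 1
G(5) = mex{0,0} = 1
G(6) = mex{1,0} = 2
G(7) = mex{1,0,0} = 2
G(8) = mex{1,1,0,0} = 2
G(9) = mex{2,1,0,0,0} = 3
G(10) = mex{2,1,1,0,0} = 3
G(11) = mex{2,2,1,1,0} = 3
G(12) = mex{3,2,1,1,1} = 0
G(13) = mex{3,2,2,1,1} = 0
G(14) = mex{3,3,2,2,1} = 0
G(15) = mex{0,3,2,2,2} = 1
G(16) = mex{0,3,3,2,2} = 1
G(17) = mex{0,0,3,3,2} = 1
G(18) = mex{1,0,3,3,3} = 2
G(19) = mex{1,0,0,3,3} = 2
G(20) = mex{1,1,0,0,3} = 2
G(21) = mex{2,1,0,0,0} = 3
G(22) = mex{2,1,1,0,0} = 3
G(23) = mex{2,2,1,1,0} = 3
Heap A: G(8) = 2.
Heap B: G(23) = 3.
Combined Grundy value = 2 ⊕ 3 = 1.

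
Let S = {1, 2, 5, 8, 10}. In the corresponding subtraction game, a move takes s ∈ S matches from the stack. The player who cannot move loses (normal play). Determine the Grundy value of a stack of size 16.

1

n :  0  1  2  3  4  5  6  7  8  9 10 11 12 13 14 15 16
G :  0  1  2  0  1  2  0  1  2  0  1  2  0  1  2  0  1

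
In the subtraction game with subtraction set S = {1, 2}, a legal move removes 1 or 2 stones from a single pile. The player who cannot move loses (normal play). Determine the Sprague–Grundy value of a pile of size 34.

G(0) = 0
G(1) = mex{0} = 1
G(2) = mex{1,0} = 2
G(3) = mex{2,1} = 0
G(4) = mex{0,2} = 1
G(5) = mex{1,0} = 2
G(6) = mex{2,1} = 0
G(7) = mex{0,2} = 1
G(8) = mex{1,0} = 2
G(9) = mex{2,1} = 0
G(10) = mex{0,2} = 1
G(11) = mex{1,0} = 2
G(12) = mex{2,1} = 0
G(13) = mex{0,2} = 1
G(14) = mex{1,0} = 2
G(15) = mex{2,1} = 0
G(16) = mex{0,2} = 1
G(17) = mex{1,0} = 2
G(18) = mex{2,1} = 0
G(19) = mex{0,2} = 1
G(20) = mex{1,0} = 2
G(21) = mex{2,1} = 0
G(22) = mex{0,2} = 1
G(23) = mex{1,0} = 2
G(24) = mex{2,1} = 0
G(25) = mex{0,2} = 1
G(26) = mex{1,0} = 2
G(27) = mex{2,1} = 0
G(28) = mex{0,2} = 1
G(29) = mex{1,0} = 2
G(30) = mex{2,1} = 0
G(31) = mex{0,2} = 1
G(32) = mex{1,0} = 2
G(33) = mex{2,1} = 0
G(34) = mex{0,2} = 1

1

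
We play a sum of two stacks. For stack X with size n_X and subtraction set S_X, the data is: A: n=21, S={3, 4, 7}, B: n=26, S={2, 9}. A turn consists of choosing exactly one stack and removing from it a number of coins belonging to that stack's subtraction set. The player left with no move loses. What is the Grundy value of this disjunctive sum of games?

Stack A, S = {3, 4, 7}:
n :  0  1  2  3  4  5  6  7  8  9 10 11 12 13 14 15 16 17 18 19 20 21
G :  0  0  0  1  1  1  2  2  2  3  0  0  0  1  1  1  2  2  2  3  0  0
G_A(21) = 0.
Stack B, S = {2, 9}:
G(0) = 0
G(1) = mex{} = 0
G(2) = mex{0} = 1
G(3) = mex{0} = 1
G(4) = mex{1} = 0
G(5) = mex{1} = 0
G(6) = mex{0} = 1
G(7) = mex{0} = 1
G(8) = mex{1} = 0
G(9) = mex{1,0} = 2
G(10) = mex{0,0} = 1
G(11) = mex{2,1} = 0
G(12) = mex{1,1} = 0
G(13) = mex{0,0} = 1
G(14) = mex{0,0} = 1
G(15) = mex{1,1} = 0
G(16) = mex{1,1} = 0
G(17) = mex{0,0} = 1
G(18) = mex{0,2} = 1
G(19) = mex{1,1} = 0
G(20) = mex{1,0} = 2
G(21) = mex{0,0} = 1
G(22) = mex{2,1} = 0
G(23) = mex{1,1} = 0
G(24) = mex{0,0} = 1
G(25) = mex{0,0} = 1
G(26) = mex{1,1} = 0
G_B(26) = 0.
Combined Grundy value = 0 ⊕ 0 = 0.

0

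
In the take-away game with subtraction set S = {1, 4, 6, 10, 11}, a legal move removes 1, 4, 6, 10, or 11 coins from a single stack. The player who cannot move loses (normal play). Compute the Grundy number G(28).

0

n :  0  1  2  3  4  5  6  7  8  9 10 11 12 13 14 15 16 17 18 19 20 21 22 23 24 25 26 27 28
G :  0  1  0  1  2  0  1  0  1  2  3  2  3  4  0  1  2  3  2  0  1  0  1  2  3  2  0  1  0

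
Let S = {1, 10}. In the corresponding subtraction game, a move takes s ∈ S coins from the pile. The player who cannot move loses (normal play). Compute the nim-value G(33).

0

G(0) = 0
G(1) = mex{0} = 1
G(2) = mex{1} = 0
G(3) = mex{0} = 1
G(4) = mex{1} = 0
G(5) = mex{0} = 1
G(6) = mex{1} = 0
G(7) = mex{0} = 1
G(8) = mex{1} = 0
G(9) = mex{0} = 1
G(10) = mex{1,0} = 2
G(11) = mex{2,1} = 0
G(12) = mex{0,0} = 1
G(13) = mex{1,1} = 0
G(14) = mex{0,0} = 1
G(15) = mex{1,1} = 0
G(16) = mex{0,0} = 1
G(17) = mex{1,1} = 0
G(18) = mex{0,0} = 1
G(19) = mex{1,1} = 0
G(20) = mex{0,2} = 1
G(21) = mex{1,0} = 2
G(22) = mex{2,1} = 0
G(23) = mex{0,0} = 1
G(24) = mex{1,1} = 0
G(25) = mex{0,0} = 1
G(26) = mex{1,1} = 0
G(27) = mex{0,0} = 1
G(28) = mex{1,1} = 0
G(29) = mex{0,0} = 1
G(30) = mex{1,1} = 0
G(31) = mex{0,2} = 1
G(32) = mex{1,0} = 2
G(33) = mex{2,1} = 0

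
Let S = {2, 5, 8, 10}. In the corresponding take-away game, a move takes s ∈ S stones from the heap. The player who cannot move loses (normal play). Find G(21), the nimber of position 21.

1

G(0) = 0
G(1) = mex{} = 0
G(2) = mex{0} = 1
G(3) = mex{0} = 1
G(4) = mex{1} = 0
G(5) = mex{1,0} = 2
G(6) = mex{0,0} = 1
G(7) = mex{2,1} = 0
G(8) = mex{1,1,0} = 2
G(9) = mex{0,0,0} = 1
G(10) = mex{2,2,1,0} = 3
G(11) = mex{1,1,1,0} = 2
G(12) = mex{3,0,0,1} = 2
G(13) = mex{2,2,2,1} = 0
G(14) = mex{2,1,1,0} = 3
G(15) = mex{0,3,0,2} = 1
G(16) = mex{3,2,2,1} = 0
G(17) = mex{1,2,1,0} = 3
G(18) = mex{0,0,3,2} = 1
G(19) = mex{3,3,2,1} = 0
G(20) = mex{1,1,2,3} = 0
G(21) = mex{0,0,0,2} = 1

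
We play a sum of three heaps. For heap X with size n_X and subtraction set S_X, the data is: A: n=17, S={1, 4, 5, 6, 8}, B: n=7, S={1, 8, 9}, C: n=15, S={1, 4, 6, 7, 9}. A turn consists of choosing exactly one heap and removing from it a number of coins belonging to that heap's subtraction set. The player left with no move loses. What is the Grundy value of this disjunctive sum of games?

Heap A, S = {1, 4, 5, 6, 8}:
G(0) = 0
G(1) = mex{0} = 1
G(2) = mex{1} = 0
G(3) = mex{0} = 1
G(4) = mex{1,0} = 2
G(5) = mex{2,1,0} = 3
G(6) = mex{3,0,1,0} = 2
G(7) = mex{2,1,0,1} = 3
G(8) = mex{3,2,1,0,0} = 4
G(9) = mex{4,3,2,1,1} = 0
G(10) = mex{0,2,3,2,0} = 1
G(11) = mex{1,3,2,3,1} = 0
G(12) = mex{0,4,3,2,2} = 1
G(13) = mex{1,0,4,3,3} = 2
G(14) = mex{2,1,0,4,2} = 3
G(15) = mex{3,0,1,0,3} = 2
G(16) = mex{2,1,0,1,4} = 3
G(17) = mex{3,2,1,0,0} = 4
G_A(17) = 4.
Heap B, S = {1, 8, 9}:
G(0) = 0
G(1) = mex{0} = 1
G(2) = mex{1} = 0
G(3) = mex{0} = 1
G(4) = mex{1} = 0
G(5) = mex{0} = 1
G(6) = mex{1} = 0
G(7) = mex{0} = 1
G_B(7) = 1.
Heap C, S = {1, 4, 6, 7, 9}:
n :  0  1  2  3  4  5  6  7  8  9 10 11 12 13 14 15
G :  0  1  0  1  2  0  1  2  3  2  0  1  2  0  1  0
G_C(15) = 0.
Combined Grundy value = 4 ⊕ 1 ⊕ 0 = 5.

5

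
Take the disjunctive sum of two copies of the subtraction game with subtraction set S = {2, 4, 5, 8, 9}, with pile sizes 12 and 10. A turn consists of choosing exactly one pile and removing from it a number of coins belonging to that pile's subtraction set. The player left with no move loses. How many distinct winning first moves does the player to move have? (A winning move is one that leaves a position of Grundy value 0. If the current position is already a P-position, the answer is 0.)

2

All piles use S = {2, 4, 5, 8, 9}:
n :  0  1  2  3  4  5  6  7  8  9 10 11 12
G :  0  0  1  1  2  2  3  0  4  1  5  2  3
Pile A: G(12) = 3.
Pile B: G(10) = 5.
Combined Grundy value = 3 ⊕ 5 = 6.
A winning move leaves total XOR = 0, i.e. changes one component's Grundy value g to g ⊕ X where X is the current total.
Pile A: need g' = 3⊕6 = 5. Options: 12−2→G=5, 12−4→G=4, 12−5→G=0, 12−8→G=2, 12−9→G=1. Hits: 1.
Pile B: need g' = 5⊕6 = 3. Options: 10−2→G=4, 10−4→G=3, 10−5→G=2, 10−8→G=1, 10−9→G=0. Hits: 1.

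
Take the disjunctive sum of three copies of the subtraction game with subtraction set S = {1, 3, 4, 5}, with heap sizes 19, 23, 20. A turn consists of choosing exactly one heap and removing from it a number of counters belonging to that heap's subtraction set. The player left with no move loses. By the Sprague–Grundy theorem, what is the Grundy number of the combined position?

All heaps use S = {1, 3, 4, 5}:
n :  0  1  2  3  4  5  6  7  8  9 10 11 12 13 14 15 16 17 18 19 20 21 22 23
G :  0  1  0  1  2  3  2  3  0  1  0  1  2  3  2  3  0  1  0  1  2  3  2  3
Heap A: G(19) = 1.
Heap B: G(23) = 3.
Heap C: G(20) = 2.
Combined Grundy value = 1 ⊕ 3 ⊕ 2 = 0.

0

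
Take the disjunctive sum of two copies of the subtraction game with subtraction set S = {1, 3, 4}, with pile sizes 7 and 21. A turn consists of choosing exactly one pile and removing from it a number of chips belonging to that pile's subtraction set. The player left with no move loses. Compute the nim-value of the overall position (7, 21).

0

All piles use S = {1, 3, 4}:
n :  0  1  2  3  4  5  6  7  8  9 10 11 12 13 14 15 16 17 18 19 20 21
G :  0  1  0  1  2  3  2  0  1  0  1  2  3  2  0  1  0  1  2  3  2  0
Pile A: G(7) = 0.
Pile B: G(21) = 0.
Combined Grundy value = 0 ⊕ 0 = 0.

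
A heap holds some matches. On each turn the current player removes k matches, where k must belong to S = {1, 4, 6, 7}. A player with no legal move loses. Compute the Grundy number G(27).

G(0) = 0
G(1) = mex{0} = 1
G(2) = mex{1} = 0
G(3) = mex{0} = 1
G(4) = mex{1,0} = 2
G(5) = mex{2,1} = 0
G(6) = mex{0,0,0} = 1
G(7) = mex{1,1,1,0} = 2
G(8) = mex{2,2,0,1} = 3
G(9) = mex{3,0,1,0} = 2
G(10) = mex{2,1,2,1} = 0
G(11) = mex{0,2,0,2} = 1
G(12) = mex{1,3,1,0} = 2
G(13) = mex{2,2,2,1} = 0
G(14) = mex{0,0,3,2} = 1
G(15) = mex{1,1,2,3} = 0
G(16) = mex{0,2,0,2} = 1
G(17) = mex{1,0,1,0} = 2
G(18) = mex{2,1,2,1} = 0
G(19) = mex{0,0,0,2} = 1
G(20) = mex{1,1,1,0} = 2
G(21) = mex{2,2,0,1} = 3
G(22) = mex{3,0,1,0} = 2
G(23) = mex{2,1,2,1} = 0
G(24) = mex{0,2,0,2} = 1
G(25) = mex{1,3,1,0} = 2
G(26) = mex{2,2,2,1} = 0
G(27) = mex{0,0,3,2} = 1

1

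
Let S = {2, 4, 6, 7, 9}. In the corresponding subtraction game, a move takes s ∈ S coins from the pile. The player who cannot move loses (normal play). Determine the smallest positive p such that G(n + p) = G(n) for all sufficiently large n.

11

G(0) = 0
G(1) = mex{} = 0
G(2) = mex{0} = 1
G(3) = mex{0} = 1
G(4) = mex{1,0} = 2
G(5) = mex{1,0} = 2
G(6) = mex{2,1,0} = 3
G(7) = mex{2,1,0,0} = 3
G(8) = mex{3,2,1,0} = 4
G(9) = mex{3,2,1,1,0} = 4
G(10) = mex{4,3,2,1,0} = 5
G(11) = mex{4,3,2,2,1} = 0
G(12) = mex{5,4,3,2,1} = 0
G(13) = mex{0,4,3,3,2} = 1
G(14) = mex{0,5,4,3,2} = 1
G(15) = mex{1,0,4,4,3} = 2
G(16) = mex{1,0,5,4,3} = 2
G(17) = mex{2,1,0,5,4} = 3
G(18) = mex{2,1,0,0,4} = 3
G(19) = mex{3,2,1,0,5} = 4
G(20) = mex{3,2,1,1,0} = 4
G(21) = mex{4,3,2,1,0} = 5
G(22) = mex{4,3,2,2,1} = 0
G(23) = mex{5,4,3,2,1} = 0
G(n+11) = G(n) holds for n = 0,…,8 (a full window of length max(S) = 9), so the sequence is purely periodic with period 11.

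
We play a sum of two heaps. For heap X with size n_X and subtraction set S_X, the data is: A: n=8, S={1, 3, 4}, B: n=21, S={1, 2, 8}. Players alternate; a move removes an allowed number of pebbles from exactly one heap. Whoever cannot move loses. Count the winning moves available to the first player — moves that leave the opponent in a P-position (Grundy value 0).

Heap A, S = {1, 3, 4}:
n : 0 1 2 3 4 5 6 7 8
G : 0 1 0 1 2 3 2 0 1
G_A(8) = 1.
Heap B, S = {1, 2, 8}:
n :  0  1  2  3  4  5  6  7  8  9 10 11 12 13 14 15 16 17 18 19 20 21
G :  0  1  2  0  1  2  0  1  2  0  1  2  0  1  2  0  1  2  0  1  2  0
G_B(21) = 0.
Combined Grundy value = 1 ⊕ 0 = 1.
A winning move leaves total XOR = 0, i.e. changes one component's Grundy value g to g ⊕ X where X is the current total.
Heap A: need g' = 1⊕1 = 0. Options: 8−1→G=0, 8−3→G=3, 8−4→G=2. Hits: 1.
Heap B: need g' = 0⊕1 = 1. Options: 21−1→G=2, 21−2→G=1, 21−8→G=1. Hits: 2.

3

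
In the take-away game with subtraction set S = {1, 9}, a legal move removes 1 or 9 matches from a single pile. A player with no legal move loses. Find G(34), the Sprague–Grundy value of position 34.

G(0) = 0
G(1) = mex{0} = 1
G(2) = mex{1} = 0
G(3) = mex{0} = 1
G(4) = mex{1} = 0
G(5) = mex{0} = 1
G(6) = mex{1} = 0
G(7) = mex{0} = 1
G(8) = mex{1} = 0
G(9) = mex{0,0} = 1
G(10) = mex{1,1} = 0
G(11) = mex{0,0} = 1
G(12) = mex{1,1} = 0
G(13) = mex{0,0} = 1
G(14) = mex{1,1} = 0
G(15) = mex{0,0} = 1
G(16) = mex{1,1} = 0
G(17) = mex{0,0} = 1
G(18) = mex{1,1} = 0
G(19) = mex{0,0} = 1
G(20) = mex{1,1} = 0
G(21) = mex{0,0} = 1
G(22) = mex{1,1} = 0
G(23) = mex{0,0} = 1
G(24) = mex{1,1} = 0
G(25) = mex{0,0} = 1
G(26) = mex{1,1} = 0
G(27) = mex{0,0} = 1
G(28) = mex{1,1} = 0
G(29) = mex{0,0} = 1
G(30) = mex{1,1} = 0
G(31) = mex{0,0} = 1
G(32) = mex{1,1} = 0
G(33) = mex{0,0} = 1
G(34) = mex{1,1} = 0

0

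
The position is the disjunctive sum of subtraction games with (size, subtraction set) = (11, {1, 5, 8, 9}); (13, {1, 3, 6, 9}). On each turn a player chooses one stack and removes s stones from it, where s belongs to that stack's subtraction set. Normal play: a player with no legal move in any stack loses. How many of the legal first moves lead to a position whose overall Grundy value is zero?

Stack A, S = {1, 5, 8, 9}:
n :  0  1  2  3  4  5  6  7  8  9 10 11
G :  0  1  0  1  0  1  0  1  2  3  2  3
G_A(11) = 3.
Stack B, S = {1, 3, 6, 9}:
n :  0  1  2  3  4  5  6  7  8  9 10 11 12 13
G :  0  1  0  1  0  1  2  3  2  3  2  3  0  1
G_B(13) = 1.
Combined Grundy value = 3 ⊕ 1 = 2.
A winning move leaves total XOR = 0, i.e. changes one component's Grundy value g to g ⊕ X where X is the current total.
Stack A: need g' = 3⊕2 = 1. Options: 11−1→G=2, 11−5→G=0, 11−8→G=1, 11−9→G=0. Hits: 1.
Stack B: need g' = 1⊕2 = 3. Options: 13−1→G=0, 13−3→G=2, 13−6→G=3, 13−9→G=0. Hits: 1.

2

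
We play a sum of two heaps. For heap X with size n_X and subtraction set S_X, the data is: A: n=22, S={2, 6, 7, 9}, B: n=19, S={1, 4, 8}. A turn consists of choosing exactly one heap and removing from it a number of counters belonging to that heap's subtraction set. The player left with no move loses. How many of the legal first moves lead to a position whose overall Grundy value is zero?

Heap A, S = {2, 6, 7, 9}:
n :  0  1  2  3  4  5  6  7  8  9 10 11 12 13 14 15 16 17 18 19 20 21 22
G :  0  0  1  1  0  0  1  1  2  2  3  3  2  2  3  0  0  1  1  0  0  1  1
G_A(22) = 1.
Heap B, S = {1, 4, 8}:
G(0) = 0
G(1) = mex{0} = 1
G(2) = mex{1} = 0
G(3) = mex{0} = 1
G(4) = mex{1,0} = 2
G(5) = mex{2,1} = 0
G(6) = mex{0,0} = 1
G(7) = mex{1,1} = 0
G(8) = mex{0,2,0} = 1
G(9) = mex{1,0,1} = 2
G(10) = mex{2,1,0} = 3
G(11) = mex{3,0,1} = 2
G(12) = mex{2,1,2} = 0
G(13) = mex{0,2,0} = 1
G(14) = mex{1,3,1} = 0
G(15) = mex{0,2,0} = 1
G(16) = mex{1,0,1} = 2
G(17) = mex{2,1,2} = 0
G(18) = mex{0,0,3} = 1
G(19) = mex{1,1,2} = 0
G_B(19) = 0.
Combined Grundy value = 1 ⊕ 0 = 1.
A winning move leaves total XOR = 0, i.e. changes one component's Grundy value g to g ⊕ X where X is the current total.
Heap A: need g' = 1⊕1 = 0. Options: 22−2→G=0, 22−6→G=0, 22−7→G=0, 22−9→G=2. Hits: 3.
Heap B: need g' = 0⊕1 = 1. Options: 19−1→G=1, 19−4→G=1, 19−8→G=2. Hits: 2.

5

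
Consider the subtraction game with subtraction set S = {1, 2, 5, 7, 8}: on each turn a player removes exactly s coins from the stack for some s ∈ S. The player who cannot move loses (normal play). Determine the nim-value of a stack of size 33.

0

n :  0  1  2  3  4  5  6  7  8  9 10 11 12 13 14 15 16 17 18 19 20 21 22 23 24 25 26 27 28 29 30 31 32 33
G :  0  1  2  0  1  2  0  1  2  0  1  2  0  1  2  0  1  2  0  1  2  0  1  2  0  1  2  0  1  2  0  1  2  0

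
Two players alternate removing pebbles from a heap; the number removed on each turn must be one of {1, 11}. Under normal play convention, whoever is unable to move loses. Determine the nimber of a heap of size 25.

n :  0  1  2  3  4  5  6  7  8  9 10 11 12 13 14 15 16 17 18 19 20 21 22 23 24 25
G :  0  1  0  1  0  1  0  1  0  1  0  1  0  1  0  1  0  1  0  1  0  1  0  1  0  1

1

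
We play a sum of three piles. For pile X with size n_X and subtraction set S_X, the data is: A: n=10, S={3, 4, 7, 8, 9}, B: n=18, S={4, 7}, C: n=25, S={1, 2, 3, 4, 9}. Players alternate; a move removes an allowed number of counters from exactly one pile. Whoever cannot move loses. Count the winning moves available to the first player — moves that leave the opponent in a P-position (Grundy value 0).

2

Pile A, S = {3, 4, 7, 8, 9}:
n :  0  1  2  3  4  5  6  7  8  9 10
G :  0  0  0  1  1  1  2  2  2  3  3
G_A(10) = 3.
Pile B, S = {4, 7}:
n :  0  1  2  3  4  5  6  7  8  9 10 11 12 13 14 15 16 17 18
G :  0  0  0  0  1  1  1  1  2  2  2  0  0  0  0  1  1  1  1
G_B(18) = 1.
Pile C, S = {1, 2, 3, 4, 9}:
n :  0  1  2  3  4  5  6  7  8  9 10 11 12 13 14 15 16 17 18 19 20 21 22 23 24 25
G :  0  1  2  3  4  0  1  2  3  4  0  1  2  3  4  0  1  2  3  4  0  1  2  3  4  0
G_C(25) = 0.
Combined Grundy value = 3 ⊕ 1 ⊕ 0 = 2.
A winning move leaves total XOR = 0, i.e. changes one component's Grundy value g to g ⊕ X where X is the current total.
Pile A: need g' = 3⊕2 = 1. Options: 10−3→G=2, 10−4→G=2, 10−7→G=1, 10−8→G=0, 10−9→G=0. Hits: 1.
Pile B: need g' = 1⊕2 = 3. Options: 18−4→G=0, 18−7→G=0. Hits: 0.
Pile C: need g' = 0⊕2 = 2. Options: 25−1→G=4, 25−2→G=3, 25−3→G=2, 25−4→G=1, 25−9→G=1. Hits: 1.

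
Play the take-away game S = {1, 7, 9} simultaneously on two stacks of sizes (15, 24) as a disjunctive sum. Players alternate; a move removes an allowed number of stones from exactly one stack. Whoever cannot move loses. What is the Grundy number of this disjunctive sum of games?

1

All stacks use S = {1, 7, 9}:
G(0) = 0
G(1) = mex{0} = 1
G(2) = mex{1} = 0
G(3) = mex{0} = 1
G(4) = mex{1} = 0
G(5) = mex{0} = 1
G(6) = mex{1} = 0
G(7) = mex{0,0} = 1
G(8) = mex{1,1} = 0
G(9) = mex{0,0,0} = 1
G(10) = mex{1,1,1} = 0
G(11) = mex{0,0,0} = 1
G(12) = mex{1,1,1} = 0
G(13) = mex{0,0,0} = 1
G(14) = mex{1,1,1} = 0
G(15) = mex{0,0,0} = 1
G(16) = mex{1,1,1} = 0
G(17) = mex{0,0,0} = 1
G(18) = mex{1,1,1} = 0
G(19) = mex{0,0,0} = 1
G(20) = mex{1,1,1} = 0
G(21) = mex{0,0,0} = 1
G(22) = mex{1,1,1} = 0
G(23) = mex{0,0,0} = 1
G(24) = mex{1,1,1} = 0
Stack A: G(15) = 1.
Stack B: G(24) = 0.
Combined Grundy value = 1 ⊕ 0 = 1.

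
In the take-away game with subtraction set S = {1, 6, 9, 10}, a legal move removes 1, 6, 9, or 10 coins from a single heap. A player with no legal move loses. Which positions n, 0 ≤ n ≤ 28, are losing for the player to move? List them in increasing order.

G(0) = 0
G(1) = mex{0} = 1
G(2) = mex{1} = 0
G(3) = mex{0} = 1
G(4) = mex{1} = 0
G(5) = mex{0} = 1
G(6) = mex{1,0} = 2
G(7) = mex{2,1} = 0
G(8) = mex{0,0} = 1
G(9) = mex{1,1,0} = 2
G(10) = mex{2,0,1,0} = 3
G(11) = mex{3,1,0,1} = 2
G(12) = mex{2,2,1,0} = 3
G(13) = mex{3,0,0,1} = 2
G(14) = mex{2,1,1,0} = 3
G(15) = mex{3,2,2,1} = 0
G(16) = mex{0,3,0,2} = 1
G(17) = mex{1,2,1,0} = 3
G(18) = mex{3,3,2,1} = 0
G(19) = mex{0,2,3,2} = 1
G(20) = mex{1,3,2,3} = 0
G(21) = mex{0,0,3,2} = 1
G(22) = mex{1,1,2,3} = 0
G(23) = mex{0,3,3,2} = 1
G(24) = mex{1,0,0,3} = 2
G(25) = mex{2,1,1,0} = 3
G(26) = mex{3,0,3,1} = 2
G(27) = mex{2,1,0,3} = 4
G(28) = mex{4,0,1,0} = 2
P-positions are exactly the n with G(n) = 0.

0, 2, 4, 7, 15, 18, 20, 22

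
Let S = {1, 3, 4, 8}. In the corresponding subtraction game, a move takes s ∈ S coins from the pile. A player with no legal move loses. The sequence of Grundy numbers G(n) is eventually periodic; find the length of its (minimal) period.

7

G(0) = 0
G(1) = mex{0} = 1
G(2) = mex{1} = 0
G(3) = mex{0,0} = 1
G(4) = mex{1,1,0} = 2
G(5) = mex{2,0,1} = 3
G(6) = mex{3,1,0} = 2
G(7) = mex{2,2,1} = 0
G(8) = mex{0,3,2,0} = 1
G(9) = mex{1,2,3,1} = 0
G(10) = mex{0,0,2,0} = 1
G(11) = mex{1,1,0,1} = 2
G(12) = mex{2,0,1,2} = 3
G(13) = mex{3,1,0,3} = 2
G(14) = mex{2,2,1,2} = 0
G(15) = mex{0,3,2,0} = 1
G(16) = mex{1,2,3,1} = 0
G(n+7) = G(n) holds for n = 0,…,7 (a full window of length max(S) = 8), so the sequence is purely periodic with period 7.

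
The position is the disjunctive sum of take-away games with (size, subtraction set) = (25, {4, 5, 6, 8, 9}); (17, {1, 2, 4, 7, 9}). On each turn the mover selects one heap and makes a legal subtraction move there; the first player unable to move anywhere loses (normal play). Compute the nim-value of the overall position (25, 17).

3

Heap A, S = {4, 5, 6, 8, 9}:
G(0) = 0
G(1) = mex{} = 0
G(2) = mex{} = 0
G(3) = mex{} = 0
G(4) = mex{0} = 1
G(5) = mex{0,0} = 1
G(6) = mex{0,0,0} = 1
G(7) = mex{0,0,0} = 1
G(8) = mex{1,0,0,0} = 2
G(9) = mex{1,1,0,0,0} = 2
G(10) = mex{1,1,1,0,0} = 2
G(11) = mex{1,1,1,0,0} = 2
G(12) = mex{2,1,1,1,0} = 3
G(13) = mex{2,2,1,1,1} = 0
G(14) = mex{2,2,2,1,1} = 0
G(15) = mex{2,2,2,1,1} = 0
G(16) = mex{3,2,2,2,1} = 0
G(17) = mex{0,3,2,2,2} = 1
G(18) = mex{0,0,3,2,2} = 1
G(19) = mex{0,0,0,2,2} = 1
G(20) = mex{0,0,0,3,2} = 1
G(21) = mex{1,0,0,0,3} = 2
G(22) = mex{1,1,0,0,0} = 2
G(23) = mex{1,1,1,0,0} = 2
G(24) = mex{1,1,1,0,0} = 2
G(25) = mex{2,1,1,1,0} = 3
G_A(25) = 3.
Heap B, S = {1, 2, 4, 7, 9}:
G(0) = 0
G(1) = mex{0} = 1
G(2) = mex{1,0} = 2
G(3) = mex{2,1} = 0
G(4) = mex{0,2,0} = 1
G(5) = mex{1,0,1} = 2
G(6) = mex{2,1,2} = 0
G(7) = mex{0,2,0,0} = 1
G(8) = mex{1,0,1,1} = 2
G(9) = mex{2,1,2,2,0} = 3
G(10) = mex{3,2,0,0,1} = 4
G(11) = mex{4,3,1,1,2} = 0
G(12) = mex{0,4,2,2,0} = 1
G(13) = mex{1,0,3,0,1} = 2
G(14) = mex{2,1,4,1,2} = 0
G(15) = mex{0,2,0,2,0} = 1
G(16) = mex{1,0,1,3,1} = 2
G(17) = mex{2,1,2,4,2} = 0
G_B(17) = 0.
Combined Grundy value = 3 ⊕ 0 = 3.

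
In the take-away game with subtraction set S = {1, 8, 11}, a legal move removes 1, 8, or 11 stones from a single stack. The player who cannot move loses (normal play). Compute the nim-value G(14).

G(0) = 0
G(1) = mex{0} = 1
G(2) = mex{1} = 0
G(3) = mex{0} = 1
G(4) = mex{1} = 0
G(5) = mex{0} = 1
G(6) = mex{1} = 0
G(7) = mex{0} = 1
G(8) = mex{1,0} = 2
G(9) = mex{2,1} = 0
G(10) = mex{0,0} = 1
G(11) = mex{1,1,0} = 2
G(12) = mex{2,0,1} = 3
G(13) = mex{3,1,0} = 2
G(14) = mex{2,0,1} = 3

3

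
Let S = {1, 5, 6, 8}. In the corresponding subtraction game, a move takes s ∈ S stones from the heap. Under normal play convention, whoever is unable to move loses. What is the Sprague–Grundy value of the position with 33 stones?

n :  0  1  2  3  4  5  6  7  8  9 10 11 12 13 14 15 16 17 18 19 20 21 22 23 24 25 26 27 28 29 30 31 32 33
G :  0  1  0  1  0  1  2  3  2  3  2  0  1  0  1  0  1  2  3  2  3  2  0  1  0  1  0  1  2  3  2  3  2  0

0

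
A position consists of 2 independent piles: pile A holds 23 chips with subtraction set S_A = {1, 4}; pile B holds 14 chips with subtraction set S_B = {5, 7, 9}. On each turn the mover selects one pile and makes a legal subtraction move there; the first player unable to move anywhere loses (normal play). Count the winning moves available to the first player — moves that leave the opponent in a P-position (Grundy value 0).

4

Pile A, S = {1, 4}:
n :  0  1  2  3  4  5  6  7  8  9 10 11 12 13 14 15 16 17 18 19 20 21 22 23
G :  0  1  0  1  2  0  1  0  1  2  0  1  0  1  2  0  1  0  1  2  0  1  0  1
G_A(23) = 1.
Pile B, S = {5, 7, 9}:
n :  0  1  2  3  4  5  6  7  8  9 10 11 12 13 14
G :  0  0  0  0  0  1  1  1  1  1  2  2  2  2  0
G_B(14) = 0.
Combined Grundy value = 1 ⊕ 0 = 1.
A winning move leaves total XOR = 0, i.e. changes one component's Grundy value g to g ⊕ X where X is the current total.
Pile A: need g' = 1⊕1 = 0. Options: 23−1→G=0, 23−4→G=2. Hits: 1.
Pile B: need g' = 0⊕1 = 1. Options: 14−5→G=1, 14−7→G=1, 14−9→G=1. Hits: 3.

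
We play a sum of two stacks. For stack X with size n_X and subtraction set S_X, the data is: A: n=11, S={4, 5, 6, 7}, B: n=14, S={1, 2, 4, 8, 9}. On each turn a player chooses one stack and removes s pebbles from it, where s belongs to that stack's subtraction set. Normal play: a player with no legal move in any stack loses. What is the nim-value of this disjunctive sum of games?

1

Stack A, S = {4, 5, 6, 7}:
G(0) = 0
G(1) = mex{} = 0
G(2) = mex{} = 0
G(3) = mex{} = 0
G(4) = mex{0} = 1
G(5) = mex{0,0} = 1
G(6) = mex{0,0,0} = 1
G(7) = mex{0,0,0,0} = 1
G(8) = mex{1,0,0,0} = 2
G(9) = mex{1,1,0,0} = 2
G(10) = mex{1,1,1,0} = 2
G(11) = mex{1,1,1,1} = 0
G_A(11) = 0.
Stack B, S = {1, 2, 4, 8, 9}:
G(0) = 0
G(1) = mex{0} = 1
G(2) = mex{1,0} = 2
G(3) = mex{2,1} = 0
G(4) = mex{0,2,0} = 1
G(5) = mex{1,0,1} = 2
G(6) = mex{2,1,2} = 0
G(7) = mex{0,2,0} = 1
G(8) = mex{1,0,1,0} = 2
G(9) = mex{2,1,2,1,0} = 3
G(10) = mex{3,2,0,2,1} = 4
G(11) = mex{4,3,1,0,2} = 5
G(12) = mex{5,4,2,1,0} = 3
G(13) = mex{3,5,3,2,1} = 0
G(14) = mex{0,3,4,0,2} = 1
G_B(14) = 1.
Combined Grundy value = 0 ⊕ 1 = 1.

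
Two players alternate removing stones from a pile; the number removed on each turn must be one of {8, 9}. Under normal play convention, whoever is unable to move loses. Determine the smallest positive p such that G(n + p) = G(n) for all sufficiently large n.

G(0) = 0
G(1) = mex{} = 0
G(2) = mex{} = 0
G(3) = mex{} = 0
G(4) = mex{} = 0
G(5) = mex{} = 0
G(6) = mex{} = 0
G(7) = mex{} = 0
G(8) = mex{0} = 1
G(9) = mex{0,0} = 1
G(10) = mex{0,0} = 1
G(11) = mex{0,0} = 1
G(12) = mex{0,0} = 1
G(13) = mex{0,0} = 1
G(14) = mex{0,0} = 1
G(15) = mex{0,0} = 1
G(16) = mex{1,0} = 2
G(17) = mex{1,1} = 0
G(18) = mex{1,1} = 0
G(19) = mex{1,1} = 0
G(20) = mex{1,1} = 0
G(21) = mex{1,1} = 0
G(22) = mex{1,1} = 0
G(23) = mex{1,1} = 0
G(24) = mex{2,1} = 0
G(25) = mex{0,2} = 1
G(26) = mex{0,0} = 1
G(27) = mex{0,0} = 1
G(28) = mex{0,0} = 1
G(29) = mex{0,0} = 1
G(30) = mex{0,0} = 1
G(31) = mex{0,0} = 1
G(32) = mex{0,0} = 1
G(33) = mex{1,0} = 2
G(34) = mex{1,1} = 0
G(35) = mex{1,1} = 0
G(n+17) = G(n) holds for n = 0,…,8 (a full window of length max(S) = 9), so the sequence is purely periodic with period 17.

17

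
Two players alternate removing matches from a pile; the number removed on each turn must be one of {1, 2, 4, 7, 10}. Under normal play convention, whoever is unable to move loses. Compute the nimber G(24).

n :  0  1  2  3  4  5  6  7  8  9 10 11 12 13 14 15 16 17 18 19 20 21 22 23 24
G :  0  1  2  0  1  2  0  1  2  0  1  2  0  1  2  0  1  2  0  1  2  0  1  2  0

0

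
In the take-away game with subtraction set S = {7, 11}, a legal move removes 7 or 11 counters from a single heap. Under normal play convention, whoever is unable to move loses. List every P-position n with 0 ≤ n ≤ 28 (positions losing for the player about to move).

n :  0  1  2  3  4  5  6  7  8  9 10 11 12 13 14 15 16 17 18 19 20 21 22 23 24 25 26 27 28
G :  0  0  0  0  0  0  0  1  1  1  1  1  1  1  2  2  2  2  0  0  0  0  0  0  0  1  1  1  1
P-positions are exactly the n with G(n) = 0.

0, 1, 2, 3, 4, 5, 6, 18, 19, 20, 21, 22, 23, 24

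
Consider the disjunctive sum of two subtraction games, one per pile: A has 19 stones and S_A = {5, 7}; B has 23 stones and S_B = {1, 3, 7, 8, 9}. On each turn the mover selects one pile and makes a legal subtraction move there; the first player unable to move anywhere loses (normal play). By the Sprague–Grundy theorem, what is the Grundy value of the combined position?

0

Pile A, S = {5, 7}:
G(0) = 0
G(1) = mex{} = 0
G(2) = mex{} = 0
G(3) = mex{} = 0
G(4) = mex{} = 0
G(5) = mex{0} = 1
G(6) = mex{0} = 1
G(7) = mex{0,0} = 1
G(8) = mex{0,0} = 1
G(9) = mex{0,0} = 1
G(10) = mex{1,0} = 2
G(11) = mex{1,0} = 2
G(12) = mex{1,1} = 0
G(13) = mex{1,1} = 0
G(14) = mex{1,1} = 0
G(15) = mex{2,1} = 0
G(16) = mex{2,1} = 0
G(17) = mex{0,2} = 1
G(18) = mex{0,2} = 1
G(19) = mex{0,0} = 1
G_A(19) = 1.
Pile B, S = {1, 3, 7, 8, 9}:
n :  0  1  2  3  4  5  6  7  8  9 10 11 12 13 14 15 16 17 18 19 20 21 22 23
G :  0  1  0  1  0  1  0  1  2  3  2  3  2  3  2  3  0  1  0  1  0  1  0  1
G_B(23) = 1.
Combined Grundy value = 1 ⊕ 1 = 0.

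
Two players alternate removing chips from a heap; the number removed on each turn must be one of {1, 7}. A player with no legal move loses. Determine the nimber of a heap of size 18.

0

n :  0  1  2  3  4  5  6  7  8  9 10 11 12 13 14 15 16 17 18
G :  0  1  0  1  0  1  0  1  0  1  0  1  0  1  0  1  0  1  0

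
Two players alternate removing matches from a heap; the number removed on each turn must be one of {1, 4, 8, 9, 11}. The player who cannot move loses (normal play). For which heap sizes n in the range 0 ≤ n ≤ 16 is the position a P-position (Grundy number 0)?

0, 2, 5, 7, 12

G(0) = 0
G(1) = mex{0} = 1
G(2) = mex{1} = 0
G(3) = mex{0} = 1
G(4) = mex{1,0} = 2
G(5) = mex{2,1} = 0
G(6) = mex{0,0} = 1
G(7) = mex{1,1} = 0
G(8) = mex{0,2,0} = 1
G(9) = mex{1,0,1,0} = 2
G(10) = mex{2,1,0,1} = 3
G(11) = mex{3,0,1,0,0} = 2
G(12) = mex{2,1,2,1,1} = 0
G(13) = mex{0,2,0,2,0} = 1
G(14) = mex{1,3,1,0,1} = 2
G(15) = mex{2,2,0,1,2} = 3
G(16) = mex{3,0,1,0,0} = 2
P-positions are exactly the n with G(n) = 0.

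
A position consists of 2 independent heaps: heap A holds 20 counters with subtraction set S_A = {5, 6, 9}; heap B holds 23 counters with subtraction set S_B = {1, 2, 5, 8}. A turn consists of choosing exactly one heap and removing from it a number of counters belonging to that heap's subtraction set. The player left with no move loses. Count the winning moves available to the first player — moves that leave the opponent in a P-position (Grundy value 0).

Heap A, S = {5, 6, 9}:
G(0) = 0
G(1) = mex{} = 0
G(2) = mex{} = 0
G(3) = mex{} = 0
G(4) = mex{} = 0
G(5) = mex{0} = 1
G(6) = mex{0,0} = 1
G(7) = mex{0,0} = 1
G(8) = mex{0,0} = 1
G(9) = mex{0,0,0} = 1
G(10) = mex{1,0,0} = 2
G(11) = mex{1,1,0} = 2
G(12) = mex{1,1,0} = 2
G(13) = mex{1,1,0} = 2
G(14) = mex{1,1,1} = 0
G(15) = mex{2,1,1} = 0
G(16) = mex{2,2,1} = 0
G(17) = mex{2,2,1} = 0
G(18) = mex{2,2,1} = 0
G(19) = mex{0,2,2} = 1
G(20) = mex{0,0,2} = 1
G_A(20) = 1.
Heap B, S = {1, 2, 5, 8}:
G(0) = 0
G(1) = mex{0} = 1
G(2) = mex{1,0} = 2
G(3) = mex{2,1} = 0
G(4) = mex{0,2} = 1
G(5) = mex{1,0,0} = 2
G(6) = mex{2,1,1} = 0
G(7) = mex{0,2,2} = 1
G(8) = mex{1,0,0,0} = 2
G(9) = mex{2,1,1,1} = 0
G(10) = mex{0,2,2,2} = 1
G(11) = mex{1,0,0,0} = 2
G(12) = mex{2,1,1,1} = 0
G(13) = mex{0,2,2,2} = 1
G(14) = mex{1,0,0,0} = 2
G(15) = mex{2,1,1,1} = 0
G(16) = mex{0,2,2,2} = 1
G(17) = mex{1,0,0,0} = 2
G(18) = mex{2,1,1,1} = 0
G(19) = mex{0,2,2,2} = 1
G(20) = mex{1,0,0,0} = 2
G(21) = mex{2,1,1,1} = 0
G(22) = mex{0,2,2,2} = 1
G(23) = mex{1,0,0,0} = 2
G_B(23) = 2.
Combined Grundy value = 1 ⊕ 2 = 3.
A winning move leaves total XOR = 0, i.e. changes one component's Grundy value g to g ⊕ X where X is the current total.
Heap A: need g' = 1⊕3 = 2. Options: 20−5→G=0, 20−6→G=0, 20−9→G=2. Hits: 1.
Heap B: need g' = 2⊕3 = 1. Options: 23−1→G=1, 23−2→G=0, 23−5→G=0, 23−8→G=0. Hits: 1.

2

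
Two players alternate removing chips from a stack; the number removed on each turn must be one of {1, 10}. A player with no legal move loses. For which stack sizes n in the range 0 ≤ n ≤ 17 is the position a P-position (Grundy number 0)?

n :  0  1  2  3  4  5  6  7  8  9 10 11 12 13 14 15 16 17
G :  0  1  0  1  0  1  0  1  0  1  2  0  1  0  1  0  1  0
P-positions are exactly the n with G(n) = 0.

0, 2, 4, 6, 8, 11, 13, 15, 17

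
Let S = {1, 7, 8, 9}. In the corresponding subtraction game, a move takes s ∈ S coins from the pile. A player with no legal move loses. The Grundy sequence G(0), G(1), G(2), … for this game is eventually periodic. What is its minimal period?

n :  0  1  2  3  4  5  6  7  8  9 10 11 12 13 14 15 16 17 18 19 20 21 22 23 24 25 26 27 28 29 30 31 32 33
G :  0  1  0  1  0  1  0  1  2  3  2  3  2  3  2  3  0  1  0  1  0  1  0  1  2  3  2  3  2  3  2  3  0  1
G(n+16) = G(n) holds for n = 0,…,8 (a full window of length max(S) = 9), so the sequence is purely periodic with period 16.

16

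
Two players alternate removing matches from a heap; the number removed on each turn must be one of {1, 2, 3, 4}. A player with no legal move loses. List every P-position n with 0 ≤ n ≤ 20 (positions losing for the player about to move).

0, 5, 10, 15, 20

G(0) = 0
G(1) = mex{0} = 1
G(2) = mex{1,0} = 2
G(3) = mex{2,1,0} = 3
G(4) = mex{3,2,1,0} = 4
G(5) = mex{4,3,2,1} = 0
G(6) = mex{0,4,3,2} = 1
G(7) = mex{1,0,4,3} = 2
G(8) = mex{2,1,0,4} = 3
G(9) = mex{3,2,1,0} = 4
G(10) = mex{4,3,2,1} = 0
G(11) = mex{0,4,3,2} = 1
G(12) = mex{1,0,4,3} = 2
G(13) = mex{2,1,0,4} = 3
G(14) = mex{3,2,1,0} = 4
G(15) = mex{4,3,2,1} = 0
G(16) = mex{0,4,3,2} = 1
G(17) = mex{1,0,4,3} = 2
G(18) = mex{2,1,0,4} = 3
G(19) = mex{3,2,1,0} = 4
G(20) = mex{4,3,2,1} = 0
P-positions are exactly the n with G(n) = 0.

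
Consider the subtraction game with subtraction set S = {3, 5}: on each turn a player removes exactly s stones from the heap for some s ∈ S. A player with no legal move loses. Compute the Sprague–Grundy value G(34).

n :  0  1  2  3  4  5  6  7  8  9 10 11 12 13 14 15 16 17 18 19 20 21 22 23 24 25 26 27 28 29 30 31 32 33 34
G :  0  0  0  1  1  1  2  2  0  0  0  1  1  1  2  2  0  0  0  1  1  1  2  2  0  0  0  1  1  1  2  2  0  0  0

0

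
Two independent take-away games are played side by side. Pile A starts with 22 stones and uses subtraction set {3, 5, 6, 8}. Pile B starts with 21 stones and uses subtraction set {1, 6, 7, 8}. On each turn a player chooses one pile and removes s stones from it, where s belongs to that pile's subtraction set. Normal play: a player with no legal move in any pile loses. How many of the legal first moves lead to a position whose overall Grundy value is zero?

4

Pile A, S = {3, 5, 6, 8}:
n :  0  1  2  3  4  5  6  7  8  9 10 11 12 13 14 15 16 17 18 19 20 21 22
G :  0  0  0  1  1  1  2  2  2  3  3  0  0  0  1  1  1  2  2  2  3  3  0
G_A(22) = 0.
Pile B, S = {1, 6, 7, 8}:
G(0) = 0
G(1) = mex{0} = 1
G(2) = mex{1} = 0
G(3) = mex{0} = 1
G(4) = mex{1} = 0
G(5) = mex{0} = 1
G(6) = mex{1,0} = 2
G(7) = mex{2,1,0} = 3
G(8) = mex{3,0,1,0} = 2
G(9) = mex{2,1,0,1} = 3
G(10) = mex{3,0,1,0} = 2
G(11) = mex{2,1,0,1} = 3
G(12) = mex{3,2,1,0} = 4
G(13) = mex{4,3,2,1} = 0
G(14) = mex{0,2,3,2} = 1
G(15) = mex{1,3,2,3} = 0
G(16) = mex{0,2,3,2} = 1
G(17) = mex{1,3,2,3} = 0
G(18) = mex{0,4,3,2} = 1
G(19) = mex{1,0,4,3} = 2
G(20) = mex{2,1,0,4} = 3
G(21) = mex{3,0,1,0} = 2
G_B(21) = 2.
Combined Grundy value = 0 ⊕ 2 = 2.
A winning move leaves total XOR = 0, i.e. changes one component's Grundy value g to g ⊕ X where X is the current total.
Pile A: need g' = 0⊕2 = 2. Options: 22−3→G=2, 22−5→G=2, 22−6→G=1, 22−8→G=1. Hits: 2.
Pile B: need g' = 2⊕2 = 0. Options: 21−1→G=3, 21−6→G=0, 21−7→G=1, 21−8→G=0. Hits: 2.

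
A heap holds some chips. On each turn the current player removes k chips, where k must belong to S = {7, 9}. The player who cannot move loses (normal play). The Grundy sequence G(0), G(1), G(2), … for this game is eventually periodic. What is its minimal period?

G(0) = 0
G(1) = mex{} = 0
G(2) = mex{} = 0
G(3) = mex{} = 0
G(4) = mex{} = 0
G(5) = mex{} = 0
G(6) = mex{} = 0
G(7) = mex{0} = 1
G(8) = mex{0} = 1
G(9) = mex{0,0} = 1
G(10) = mex{0,0} = 1
G(11) = mex{0,0} = 1
G(12) = mex{0,0} = 1
G(13) = mex{0,0} = 1
G(14) = mex{1,0} = 2
G(15) = mex{1,0} = 2
G(16) = mex{1,1} = 0
G(17) = mex{1,1} = 0
G(18) = mex{1,1} = 0
G(19) = mex{1,1} = 0
G(20) = mex{1,1} = 0
G(21) = mex{2,1} = 0
G(22) = mex{2,1} = 0
G(23) = mex{0,2} = 1
G(24) = mex{0,2} = 1
G(25) = mex{0,0} = 1
G(26) = mex{0,0} = 1
G(27) = mex{0,0} = 1
G(28) = mex{0,0} = 1
G(29) = mex{0,0} = 1
G(30) = mex{1,0} = 2
G(31) = mex{1,0} = 2
G(32) = mex{1,1} = 0
G(33) = mex{1,1} = 0
G(n+16) = G(n) holds for n = 0,…,8 (a full window of length max(S) = 9), so the sequence is purely periodic with period 16.

16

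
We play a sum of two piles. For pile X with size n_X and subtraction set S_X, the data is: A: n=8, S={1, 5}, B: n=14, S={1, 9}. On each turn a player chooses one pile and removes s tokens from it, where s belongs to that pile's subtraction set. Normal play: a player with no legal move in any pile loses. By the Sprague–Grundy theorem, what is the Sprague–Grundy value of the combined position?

0

Pile A, S = {1, 5}:
G(0) = 0
G(1) = mex{0} = 1
G(2) = mex{1} = 0
G(3) = mex{0} = 1
G(4) = mex{1} = 0
G(5) = mex{0,0} = 1
G(6) = mex{1,1} = 0
G(7) = mex{0,0} = 1
G(8) = mex{1,1} = 0
G_A(8) = 0.
Pile B, S = {1, 9}:
n :  0  1  2  3  4  5  6  7  8  9 10 11 12 13 14
G :  0  1  0  1  0  1  0  1  0  1  0  1  0  1  0
G_B(14) = 0.
Combined Grundy value = 0 ⊕ 0 = 0.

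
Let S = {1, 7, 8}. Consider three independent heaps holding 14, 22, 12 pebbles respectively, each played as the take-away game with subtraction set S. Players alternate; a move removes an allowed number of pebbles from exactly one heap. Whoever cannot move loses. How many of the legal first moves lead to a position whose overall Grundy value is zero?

4

All heaps use S = {1, 7, 8}:
n :  0  1  2  3  4  5  6  7  8  9 10 11 12 13 14 15 16 17 18 19 20 21 22
G :  0  1  0  1  0  1  0  1  2  3  2  3  2  3  2  0  1  0  1  0  1  0  1
Heap A: G(14) = 2.
Heap B: G(22) = 1.
Heap C: G(12) = 2.
Combined Grundy value = 2 ⊕ 1 ⊕ 2 = 1.
A winning move leaves total XOR = 0, i.e. changes one component's Grundy value g to g ⊕ X where X is the current total.
Heap A: need g' = 2⊕1 = 3. Options: 14−1→G=3, 14−7→G=1, 14−8→G=0. Hits: 1.
Heap B: need g' = 1⊕1 = 0. Options: 22−1→G=0, 22−7→G=0, 22−8→G=2. Hits: 2.
Heap C: need g' = 2⊕1 = 3. Options: 12−1→G=3, 12−7→G=1, 12−8→G=0. Hits: 1.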